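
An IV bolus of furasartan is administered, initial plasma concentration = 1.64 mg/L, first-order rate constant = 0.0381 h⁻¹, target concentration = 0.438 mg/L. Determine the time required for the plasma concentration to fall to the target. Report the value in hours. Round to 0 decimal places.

35 h

t = ln(C₀ / C) / k = ln(1.640 / 0.438) / 0.03810
  = ln(3.744) / 0.03810 = 1.320 / 0.03810 = 34.65 h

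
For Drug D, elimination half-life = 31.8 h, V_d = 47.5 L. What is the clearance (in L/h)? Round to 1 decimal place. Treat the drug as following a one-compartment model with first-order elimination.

k = ln2 / t½ = 0.693147 / 31.8 = 0.02180 h⁻¹
CL = k × Vd = 0.02180 × 47.5 = 1.036 L/h

1.0 L/h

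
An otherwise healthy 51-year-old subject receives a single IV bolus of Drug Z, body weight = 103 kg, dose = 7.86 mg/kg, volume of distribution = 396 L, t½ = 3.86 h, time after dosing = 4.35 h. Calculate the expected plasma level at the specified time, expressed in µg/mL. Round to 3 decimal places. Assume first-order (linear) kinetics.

Total dose = 7.86 × 103 = 809.6 mg
C₀ = Dose / Vd = 809.6 / 396 = 2.044 mg/L
k = ln2 / t½ = 0.693147 / 3.86 = 0.1796 h⁻¹
C = C₀ · e^(−k·t) = 2.044 × e^(−0.1796 × 4.35)
  = 2.044 × 0.4578 = 0.9357 mg/L
(0.9357 mg/L = 0.9357 µg/mL)

0.936 µg/mL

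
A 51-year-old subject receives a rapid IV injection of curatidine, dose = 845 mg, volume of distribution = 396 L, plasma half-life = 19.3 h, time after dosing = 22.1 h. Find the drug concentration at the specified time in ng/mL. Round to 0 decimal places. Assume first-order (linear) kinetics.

965 ng/mL

C₀ = Dose / Vd = 845.0 / 396 = 2.134 mg/L
k = ln2 / t½ = 0.693147 / 19.3 = 0.03591 h⁻¹
C = C₀ · e^(−k·t) = 2.134 × e^(−0.03591 × 22.1)
  = 2.134 × 0.4522 = 0.9650 mg/L
Convert: 0.9650 mg/L × 1000 = 965.0 ng/mL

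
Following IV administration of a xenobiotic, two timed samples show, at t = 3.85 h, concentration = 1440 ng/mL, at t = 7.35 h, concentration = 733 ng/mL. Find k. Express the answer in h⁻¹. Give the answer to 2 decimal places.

0.19 h⁻¹

k = ln(C₁/C₂) / (t₂ − t₁) = ln(1440/733) / (7.35 − 3.85)
  = 0.6753 / 3.500 = 0.1929 h⁻¹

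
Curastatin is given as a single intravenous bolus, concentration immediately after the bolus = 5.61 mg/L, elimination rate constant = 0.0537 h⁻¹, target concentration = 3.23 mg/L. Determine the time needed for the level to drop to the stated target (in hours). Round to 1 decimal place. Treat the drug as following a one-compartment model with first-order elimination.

t = ln(C₀ / C) / k = ln(5.610 / 3.23) / 0.05370
  = ln(1.737) / 0.05370 = 0.5522 / 0.05370 = 10.28 h

10.3 h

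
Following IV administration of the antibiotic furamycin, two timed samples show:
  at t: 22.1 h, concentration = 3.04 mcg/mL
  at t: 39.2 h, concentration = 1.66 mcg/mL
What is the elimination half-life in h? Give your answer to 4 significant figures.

k = ln(C₁/C₂) / (t₂ − t₁) = ln(3.04/1.66) / (39.2 − 22.1)
  = 0.6050 / 17.10 = 0.03538 h⁻¹
t½ = ln2 / k = 0.693147 / 0.03538 = 19.59 h

19.59 h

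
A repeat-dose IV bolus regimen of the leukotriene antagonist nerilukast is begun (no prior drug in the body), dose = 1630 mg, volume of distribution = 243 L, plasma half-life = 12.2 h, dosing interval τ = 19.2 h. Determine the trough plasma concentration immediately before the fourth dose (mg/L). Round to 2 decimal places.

C₀ per dose = Dose / Vd = 1630 / 243 = 6.708 mg/L
k = ln2 / t½ = 0.693147 / 12.2 = 0.05682 h⁻¹
Fraction remaining after one interval: r = e^(−kτ) = e^(−0.05682 × 19.2) = 0.3359
Before dose 4, 3 doses have been given (aged 1τ, 2τ, 3τ).
C_trough = C₀ × (r + r² + … + r^3) = C₀ × r(1−r^3)/(1−r)
        = 6.708 × 0.3359 × (1 − 0.03790) / (1 − 0.3359) = 3.264 mg/L

3.26 mg/L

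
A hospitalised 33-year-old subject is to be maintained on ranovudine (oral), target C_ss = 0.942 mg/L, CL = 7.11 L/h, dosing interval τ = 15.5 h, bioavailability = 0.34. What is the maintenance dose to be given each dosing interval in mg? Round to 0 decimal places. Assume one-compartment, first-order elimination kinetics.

305 mg

At steady state, F × (Dose/τ) = Css × CL.
Dose = Css × CL × τ / F = 0.942 × 7.110 × 15.5 / 0.34 = 305.3 mg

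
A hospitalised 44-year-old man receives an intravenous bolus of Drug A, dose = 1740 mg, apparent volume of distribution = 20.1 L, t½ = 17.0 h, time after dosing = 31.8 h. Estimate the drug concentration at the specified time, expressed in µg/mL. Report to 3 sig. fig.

C₀ = Dose / Vd = 1740 / 20.1 = 86.57 mg/L
k = ln2 / t½ = 0.693147 / 17.0 = 0.04077 h⁻¹
C = C₀ · e^(−k·t) = 86.57 × e^(−0.04077 × 31.8)
  = 86.57 × 0.2735 = 23.68 mg/L
(23.68 mg/L = 23.68 µg/mL)

23.7 µg/mL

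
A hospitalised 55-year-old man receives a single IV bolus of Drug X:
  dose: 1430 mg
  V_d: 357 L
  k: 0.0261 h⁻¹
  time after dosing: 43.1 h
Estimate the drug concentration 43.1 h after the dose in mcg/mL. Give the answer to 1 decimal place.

C₀ = Dose / Vd = 1430 / 357 = 4.006 mg/L
C = C₀ · e^(−k·t) = 4.006 × e^(−0.02610 × 43.1)
  = 4.006 × 0.3247 = 1.301 mg/L
(1.301 mg/L = 1.301 mcg/mL)

1.3 mcg/mL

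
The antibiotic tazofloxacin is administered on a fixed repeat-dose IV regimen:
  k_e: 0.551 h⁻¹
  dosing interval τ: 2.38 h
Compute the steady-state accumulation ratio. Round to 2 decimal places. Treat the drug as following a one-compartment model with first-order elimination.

1.37

e^(−kτ) = e^(−0.5510 × 2.38) = 0.2694
Accumulation ratio R = 1 / (1 − e^(−kτ)) = 1 / (1 − 0.2694) = 1.369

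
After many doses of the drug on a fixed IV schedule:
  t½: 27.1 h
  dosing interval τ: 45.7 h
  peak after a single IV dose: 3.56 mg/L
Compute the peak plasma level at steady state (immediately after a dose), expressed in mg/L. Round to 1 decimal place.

k = ln2 / t½ = 0.693147 / 27.1 = 0.02558 h⁻¹
e^(−kτ) = e^(−0.02558 × 45.7) = 0.3107
Accumulation ratio R = 1 / (1 − e^(−kτ)) = 1 / (1 − 0.3107) = 1.451
Steady-state peak = C₀ × R = 3.56 × 1.451 = 5.166 mg/L

5.2 mg/L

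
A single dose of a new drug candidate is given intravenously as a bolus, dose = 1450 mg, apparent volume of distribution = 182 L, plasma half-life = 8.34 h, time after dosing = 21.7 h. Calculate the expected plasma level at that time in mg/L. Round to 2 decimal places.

1.31 mg/L

C₀ = Dose / Vd = 1450 / 182 = 7.967 mg/L
k = ln2 / t½ = 0.693147 / 8.34 = 0.08311 h⁻¹
C = C₀ · e^(−k·t) = 7.967 × e^(−0.08311 × 21.7)
  = 7.967 × 0.1647 = 1.312 mg/L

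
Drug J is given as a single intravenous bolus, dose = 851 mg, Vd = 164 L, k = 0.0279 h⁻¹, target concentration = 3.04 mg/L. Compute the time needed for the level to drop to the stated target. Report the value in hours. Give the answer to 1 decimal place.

19.2 h

C₀ = Dose / Vd = 851.0 / 164 = 5.189 mg/L
t = ln(C₀ / C) / k = ln(5.189 / 3.04) / 0.02790
  = ln(1.707) / 0.02790 = 0.5347 / 0.02790 = 19.16 h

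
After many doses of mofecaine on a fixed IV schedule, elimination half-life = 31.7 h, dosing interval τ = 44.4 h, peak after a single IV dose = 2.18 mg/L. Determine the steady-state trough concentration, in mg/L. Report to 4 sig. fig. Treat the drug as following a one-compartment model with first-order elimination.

1.329 mg/L

k = ln2 / t½ = 0.693147 / 31.7 = 0.02187 h⁻¹
e^(−kτ) = e^(−0.02187 × 44.4) = 0.3787
Accumulation ratio R = 1 / (1 − e^(−kτ)) = 1 / (1 − 0.3787) = 1.610
Steady-state trough = C₀ × R × e^(−kτ) = 2.18 × 1.610 × 0.3787 = 1.329 mg/L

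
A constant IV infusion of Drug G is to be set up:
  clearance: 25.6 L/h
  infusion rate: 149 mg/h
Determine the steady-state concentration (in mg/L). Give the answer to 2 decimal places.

At steady state Css = R₀ / CL = 149 / 25.60 = 5.820 mg/L

5.82 mg/L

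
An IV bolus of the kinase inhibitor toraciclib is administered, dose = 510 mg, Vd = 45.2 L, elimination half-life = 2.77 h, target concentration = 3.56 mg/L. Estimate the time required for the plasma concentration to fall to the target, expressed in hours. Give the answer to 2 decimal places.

4.61 h

C₀ = Dose / Vd = 510.0 / 45.2 = 11.28 mg/L
k = ln2 / t½ = 0.693147 / 2.77 = 0.2502 h⁻¹
t = ln(C₀ / C) / k = ln(11.28 / 3.56) / 0.2502
  = ln(3.169) / 0.2502 = 1.153 / 0.2502 = 4.608 h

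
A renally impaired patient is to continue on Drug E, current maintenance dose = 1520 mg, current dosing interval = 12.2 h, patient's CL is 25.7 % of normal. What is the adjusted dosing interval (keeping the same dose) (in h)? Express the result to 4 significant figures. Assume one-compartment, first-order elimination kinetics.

To keep the same average steady-state level, dosing rate must scale with clearance.
CL ratio = 25.7 / 100 = 0.2570
New interval (same dose) = 12.2 / 0.2570 = 47.47 h

47.47 h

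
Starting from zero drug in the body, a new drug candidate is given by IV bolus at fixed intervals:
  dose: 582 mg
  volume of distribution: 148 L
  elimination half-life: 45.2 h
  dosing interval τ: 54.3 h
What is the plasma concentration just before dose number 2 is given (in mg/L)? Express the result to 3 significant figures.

C₀ per dose = Dose / Vd = 582 / 148 = 3.932 mg/L
k = ln2 / t½ = 0.693147 / 45.2 = 0.01534 h⁻¹
Fraction remaining after one interval: r = e^(−kτ) = e^(−0.01534 × 54.3) = 0.4348
Before dose 2, 1 dose has been given (aged 1τ).
C_trough = C₀ × r = 3.932 × 0.4348 = 1.710 mg/L

1.71 mg/L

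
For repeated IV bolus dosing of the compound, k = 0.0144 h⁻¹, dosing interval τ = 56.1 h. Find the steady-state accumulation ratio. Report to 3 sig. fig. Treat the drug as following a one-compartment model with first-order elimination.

1.80

e^(−kτ) = e^(−0.01440 × 56.1) = 0.4458
Accumulation ratio R = 1 / (1 − e^(−kτ)) = 1 / (1 − 0.4458) = 1.804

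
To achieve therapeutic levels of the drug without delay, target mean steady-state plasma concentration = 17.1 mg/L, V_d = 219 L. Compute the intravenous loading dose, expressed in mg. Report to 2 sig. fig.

LD = Css × Vd = 17.1 × 219 = 3745 mg

3700 mg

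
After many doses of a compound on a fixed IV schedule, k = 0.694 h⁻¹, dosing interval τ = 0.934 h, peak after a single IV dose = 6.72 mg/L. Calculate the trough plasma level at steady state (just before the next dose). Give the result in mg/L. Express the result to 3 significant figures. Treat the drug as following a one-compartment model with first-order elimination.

7.37 mg/L

e^(−kτ) = e^(−0.6940 × 0.934) = 0.5230
Accumulation ratio R = 1 / (1 − e^(−kτ)) = 1 / (1 − 0.5230) = 2.096
Steady-state trough = C₀ × R × e^(−kτ) = 6.72 × 2.096 × 0.5230 = 7.367 mg/L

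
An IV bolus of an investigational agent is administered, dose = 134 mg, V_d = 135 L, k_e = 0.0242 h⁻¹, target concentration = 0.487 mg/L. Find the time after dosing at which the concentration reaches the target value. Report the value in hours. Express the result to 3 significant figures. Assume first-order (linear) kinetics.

29.4 h

C₀ = Dose / Vd = 134.0 / 135 = 0.9926 mg/L
t = ln(C₀ / C) / k = ln(0.9926 / 0.487) / 0.02420
  = ln(2.038) / 0.02420 = 0.7120 / 0.02420 = 29.42 h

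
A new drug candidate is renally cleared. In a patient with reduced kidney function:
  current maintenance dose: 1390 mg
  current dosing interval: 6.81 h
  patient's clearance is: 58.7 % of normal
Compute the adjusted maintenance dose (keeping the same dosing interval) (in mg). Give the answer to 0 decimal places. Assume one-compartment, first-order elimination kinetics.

816 mg

To keep the same average steady-state level, dosing rate must scale with clearance.
CL ratio = 58.7 / 100 = 0.5870
New dose (same interval) = 1390 × 0.5870 = 815.9 mg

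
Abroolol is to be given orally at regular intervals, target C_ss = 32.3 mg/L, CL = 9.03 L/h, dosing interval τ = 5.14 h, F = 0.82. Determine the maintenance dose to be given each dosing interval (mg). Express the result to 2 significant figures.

1800 mg

At steady state, F × (Dose/τ) = Css × CL.
Dose = Css × CL × τ / F = 32.3 × 9.030 × 5.14 / 0.82 = 1828 mg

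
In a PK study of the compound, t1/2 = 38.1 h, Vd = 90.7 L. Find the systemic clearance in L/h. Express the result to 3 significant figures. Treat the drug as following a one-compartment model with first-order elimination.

k = ln2 / t½ = 0.693147 / 38.1 = 0.01819 h⁻¹
CL = k × Vd = 0.01819 × 90.7 = 1.650 L/h

1.65 L/h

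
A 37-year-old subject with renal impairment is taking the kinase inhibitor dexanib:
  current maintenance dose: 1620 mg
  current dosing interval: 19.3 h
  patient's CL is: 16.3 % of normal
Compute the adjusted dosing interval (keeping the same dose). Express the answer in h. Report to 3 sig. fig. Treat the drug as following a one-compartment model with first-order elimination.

To keep the same average steady-state level, dosing rate must scale with clearance.
CL ratio = 16.3 / 100 = 0.1630
New interval (same dose) = 19.3 / 0.1630 = 118.4 h

118 h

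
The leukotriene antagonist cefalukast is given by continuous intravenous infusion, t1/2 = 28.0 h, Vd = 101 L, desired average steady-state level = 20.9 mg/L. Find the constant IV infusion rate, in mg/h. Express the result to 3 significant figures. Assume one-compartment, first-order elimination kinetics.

k = ln2 / t½ = 0.693147 / 28.0 = 0.02476 h⁻¹
CL = k × Vd = 0.02476 × 101 = 2.501 L/h
At steady state, infusion rate R₀ = Css × CL = 20.9 × 2.501 = 52.27 mg/h

52.3 mg/h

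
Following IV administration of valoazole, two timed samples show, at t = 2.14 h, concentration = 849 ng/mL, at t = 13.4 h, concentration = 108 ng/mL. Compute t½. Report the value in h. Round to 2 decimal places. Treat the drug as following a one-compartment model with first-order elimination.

k = ln(C₁/C₂) / (t₂ − t₁) = ln(849/108) / (13.4 − 2.14)
  = 2.062 / 11.26 = 0.1831 h⁻¹
t½ = ln2 / k = 0.693147 / 0.1831 = 3.786 h

3.79 h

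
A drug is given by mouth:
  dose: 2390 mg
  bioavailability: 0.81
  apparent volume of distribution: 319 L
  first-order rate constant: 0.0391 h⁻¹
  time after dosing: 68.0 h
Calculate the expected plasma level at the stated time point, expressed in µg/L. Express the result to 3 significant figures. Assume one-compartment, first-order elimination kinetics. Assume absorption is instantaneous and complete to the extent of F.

Amount reaching circulation = F × Dose = 0.81 × 2390 = 1936 mg
C₀ = F·Dose / Vd = 1936 / 319 = 6.069 mg/L
C = C₀ · e^(−k·t) = 6.069 × e^(−0.03910 × 68.0)
  = 6.069 × 0.07003 = 0.4250 mg/L
Convert: 0.4250 mg/L × 1000 = 425.0 µg/L

425 µg/L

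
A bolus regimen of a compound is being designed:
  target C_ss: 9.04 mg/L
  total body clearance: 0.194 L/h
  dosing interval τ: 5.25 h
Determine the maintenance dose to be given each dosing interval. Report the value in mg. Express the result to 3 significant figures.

9.21 mg

At steady state, Dose/τ = Css × CL.
Dose = Css × CL × τ = 9.04 × 0.1940 × 5.25 = 9.207 mg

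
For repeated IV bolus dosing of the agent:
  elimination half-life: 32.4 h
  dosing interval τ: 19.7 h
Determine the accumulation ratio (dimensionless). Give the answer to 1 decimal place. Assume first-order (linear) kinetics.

k = ln2 / t½ = 0.693147 / 32.4 = 0.02139 h⁻¹
e^(−kτ) = e^(−0.02139 × 19.7) = 0.6561
Accumulation ratio R = 1 / (1 − e^(−kτ)) = 1 / (1 − 0.6561) = 2.908

2.9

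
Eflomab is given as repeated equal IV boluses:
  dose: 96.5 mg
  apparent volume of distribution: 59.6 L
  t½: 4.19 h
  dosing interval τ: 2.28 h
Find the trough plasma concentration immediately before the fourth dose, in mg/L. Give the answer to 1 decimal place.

2.4 mg/L

C₀ per dose = Dose / Vd = 96.5 / 59.6 = 1.619 mg/L
k = ln2 / t½ = 0.693147 / 4.19 = 0.1654 h⁻¹
Fraction remaining after one interval: r = e^(−kτ) = e^(−0.1654 × 2.28) = 0.6858
Before dose 4, 3 doses have been given (aged 1τ, 2τ, 3τ).
C_trough = C₀ × (r + r² + … + r^3) = C₀ × r(1−r^3)/(1−r)
        = 1.619 × 0.6858 × (1 − 0.3225) / (1 − 0.6858) = 2.394 mg/L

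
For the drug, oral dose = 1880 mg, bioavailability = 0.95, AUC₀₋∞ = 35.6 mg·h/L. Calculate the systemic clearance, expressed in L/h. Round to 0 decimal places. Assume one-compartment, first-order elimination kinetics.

CL = F·Dose / AUC = 0.95 × 1880 / 35.6 = 50.17 L/h

50 L/h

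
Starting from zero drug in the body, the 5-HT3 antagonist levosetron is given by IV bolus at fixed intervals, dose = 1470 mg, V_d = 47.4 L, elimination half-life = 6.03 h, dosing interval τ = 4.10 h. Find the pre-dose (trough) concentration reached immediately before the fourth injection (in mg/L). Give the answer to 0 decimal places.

39 mg/L

C₀ per dose = Dose / Vd = 1470 / 47.4 = 31.01 mg/L
k = ln2 / t½ = 0.693147 / 6.03 = 0.1149 h⁻¹
Fraction remaining after one interval: r = e^(−kτ) = e^(−0.1149 × 4.10) = 0.6243
Before dose 4, 3 doses have been given (aged 1τ, 2τ, 3τ).
C_trough = C₀ × (r + r² + … + r^3) = C₀ × r(1−r^3)/(1−r)
        = 31.01 × 0.6243 × (1 − 0.2433) / (1 − 0.6243) = 38.99 mg/L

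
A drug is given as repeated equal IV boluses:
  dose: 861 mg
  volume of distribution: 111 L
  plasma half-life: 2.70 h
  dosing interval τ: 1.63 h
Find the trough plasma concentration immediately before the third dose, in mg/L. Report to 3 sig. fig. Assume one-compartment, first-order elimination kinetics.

8.46 mg/L

C₀ per dose = Dose / Vd = 861 / 111 = 7.757 mg/L
k = ln2 / t½ = 0.693147 / 2.70 = 0.2567 h⁻¹
Fraction remaining after one interval: r = e^(−kτ) = e^(−0.2567 × 1.63) = 0.6581
Before dose 3, 2 doses have been given (aged 1τ, 2τ).
C_trough = C₀ × (r + r²) = 7.757 × (0.6581 + 0.4331) = 8.464 mg/L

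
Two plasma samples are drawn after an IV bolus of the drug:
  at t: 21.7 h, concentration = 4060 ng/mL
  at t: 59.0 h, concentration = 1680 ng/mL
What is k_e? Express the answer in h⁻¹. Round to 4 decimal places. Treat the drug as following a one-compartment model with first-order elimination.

k = ln(C₁/C₂) / (t₂ − t₁) = ln(4060/1680) / (59.0 − 21.7)
  = 0.8824 / 37.30 = 0.02366 h⁻¹

0.0237 h⁻¹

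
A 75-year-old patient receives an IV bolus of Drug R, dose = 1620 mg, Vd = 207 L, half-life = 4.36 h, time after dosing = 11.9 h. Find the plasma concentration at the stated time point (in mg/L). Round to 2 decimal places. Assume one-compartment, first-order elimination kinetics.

C₀ = Dose / Vd = 1620 / 207 = 7.826 mg/L
k = ln2 / t½ = 0.693147 / 4.36 = 0.1590 h⁻¹
C = C₀ · e^(−k·t) = 7.826 × e^(−0.1590 × 11.9)
  = 7.826 × 0.1508 = 1.180 mg/L

1.18 mg/L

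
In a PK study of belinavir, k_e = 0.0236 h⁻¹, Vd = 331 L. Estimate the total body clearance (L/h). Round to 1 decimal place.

7.8 L/h

CL = k × Vd = 0.0236 × 331 = 7.812 L/h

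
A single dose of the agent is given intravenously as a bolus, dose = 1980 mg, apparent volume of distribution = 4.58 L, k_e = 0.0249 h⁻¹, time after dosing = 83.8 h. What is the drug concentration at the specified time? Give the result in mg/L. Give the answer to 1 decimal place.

C₀ = Dose / Vd = 1980 / 4.58 = 432.3 mg/L
C = C₀ · e^(−k·t) = 432.3 × e^(−0.02490 × 83.8)
  = 432.3 × 0.1241 = 53.65 mg/L

53.7 mg/L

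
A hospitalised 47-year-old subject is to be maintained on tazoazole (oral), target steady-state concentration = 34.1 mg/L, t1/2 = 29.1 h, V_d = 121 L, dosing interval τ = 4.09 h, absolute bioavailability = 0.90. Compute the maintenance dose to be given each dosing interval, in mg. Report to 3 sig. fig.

k = ln2 / t½ = 0.693147 / 29.1 = 0.02382 h⁻¹
CL = k × Vd = 0.02382 × 121 = 2.882 L/h
At steady state, F × (Dose/τ) = Css × CL.
Dose = Css × CL × τ / F = 34.1 × 2.882 × 4.09 / 0.90 = 446.6 mg

447 mg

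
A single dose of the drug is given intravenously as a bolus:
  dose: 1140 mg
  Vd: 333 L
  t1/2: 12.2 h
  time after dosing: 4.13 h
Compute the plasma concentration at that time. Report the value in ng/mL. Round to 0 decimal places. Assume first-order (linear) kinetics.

C₀ = Dose / Vd = 1140 / 333 = 3.423 mg/L
k = ln2 / t½ = 0.693147 / 12.2 = 0.05682 h⁻¹
C = C₀ · e^(−k·t) = 3.423 × e^(−0.05682 × 4.13)
  = 3.423 × 0.7908 = 2.707 mg/L
Convert: 2.707 mg/L × 1000 = 2707 ng/mL

2707 ng/mL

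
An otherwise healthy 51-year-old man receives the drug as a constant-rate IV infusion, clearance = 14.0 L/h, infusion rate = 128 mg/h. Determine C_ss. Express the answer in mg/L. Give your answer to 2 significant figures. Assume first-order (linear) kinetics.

At steady state Css = R₀ / CL = 128 / 14.00 = 9.143 mg/L

9.1 mg/L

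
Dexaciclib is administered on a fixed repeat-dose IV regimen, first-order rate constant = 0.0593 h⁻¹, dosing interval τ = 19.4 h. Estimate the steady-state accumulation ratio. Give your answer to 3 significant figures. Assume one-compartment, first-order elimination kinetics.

e^(−kτ) = e^(−0.05930 × 19.4) = 0.3165
Accumulation ratio R = 1 / (1 − e^(−kτ)) = 1 / (1 − 0.3165) = 1.463

1.46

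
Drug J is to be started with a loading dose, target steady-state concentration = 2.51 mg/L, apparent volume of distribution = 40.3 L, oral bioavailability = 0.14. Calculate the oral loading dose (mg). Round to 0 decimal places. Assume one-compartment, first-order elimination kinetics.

LD = Css × Vd / F = 2.51 × 40.3 / 0.14 = 722.5 mg

723 mg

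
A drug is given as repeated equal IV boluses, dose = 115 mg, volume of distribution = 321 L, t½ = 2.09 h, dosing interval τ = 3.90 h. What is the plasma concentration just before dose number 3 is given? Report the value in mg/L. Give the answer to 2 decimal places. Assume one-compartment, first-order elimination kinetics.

0.13 mg/L

C₀ per dose = Dose / Vd = 115 / 321 = 0.3583 mg/L
k = ln2 / t½ = 0.693147 / 2.09 = 0.3316 h⁻¹
Fraction remaining after one interval: r = e^(−kτ) = e^(−0.3316 × 3.90) = 0.2744
Before dose 3, 2 doses have been given (aged 1τ, 2τ).
C_trough = C₀ × (r + r²) = 0.3583 × (0.2744 + 0.07530) = 0.1253 mg/L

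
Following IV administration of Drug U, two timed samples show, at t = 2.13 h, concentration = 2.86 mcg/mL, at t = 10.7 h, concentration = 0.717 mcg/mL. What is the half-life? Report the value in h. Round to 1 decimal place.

4.3 h

k = ln(C₁/C₂) / (t₂ − t₁) = ln(2.86/0.717) / (10.7 − 2.13)
  = 1.384 / 8.570 = 0.1615 h⁻¹
t½ = ln2 / k = 0.693147 / 0.1615 = 4.292 h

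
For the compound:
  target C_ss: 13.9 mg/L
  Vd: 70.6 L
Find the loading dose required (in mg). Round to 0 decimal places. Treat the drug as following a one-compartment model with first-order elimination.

LD = Css × Vd = 13.9 × 70.6 = 981.3 mg

981 mg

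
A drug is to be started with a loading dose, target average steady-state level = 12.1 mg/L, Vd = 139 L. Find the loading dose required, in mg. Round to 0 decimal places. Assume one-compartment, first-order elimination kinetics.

LD = Css × Vd = 12.1 × 139 = 1682 mg

1682 mg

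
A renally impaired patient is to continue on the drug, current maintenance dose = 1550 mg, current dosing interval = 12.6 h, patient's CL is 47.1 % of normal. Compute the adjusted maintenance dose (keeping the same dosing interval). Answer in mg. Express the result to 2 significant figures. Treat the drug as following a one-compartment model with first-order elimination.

To keep the same average steady-state level, dosing rate must scale with clearance.
CL ratio = 47.1 / 100 = 0.4710
New dose (same interval) = 1550 × 0.4710 = 730.1 mg

730 mg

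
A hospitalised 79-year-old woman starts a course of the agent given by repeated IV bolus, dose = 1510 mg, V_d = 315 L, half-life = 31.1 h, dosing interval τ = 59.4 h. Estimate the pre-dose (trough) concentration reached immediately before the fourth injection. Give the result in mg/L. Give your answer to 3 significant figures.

1.71 mg/L

C₀ per dose = Dose / Vd = 1510 / 315 = 4.794 mg/L
k = ln2 / t½ = 0.693147 / 31.1 = 0.02229 h⁻¹
Fraction remaining after one interval: r = e^(−kτ) = e^(−0.02229 × 59.4) = 0.2661
Before dose 4, 3 doses have been given (aged 1τ, 2τ, 3τ).
C_trough = C₀ × (r + r² + … + r^3) = C₀ × r(1−r^3)/(1−r)
        = 4.794 × 0.2661 × (1 − 0.01884) / (1 − 0.2661) = 1.705 mg/L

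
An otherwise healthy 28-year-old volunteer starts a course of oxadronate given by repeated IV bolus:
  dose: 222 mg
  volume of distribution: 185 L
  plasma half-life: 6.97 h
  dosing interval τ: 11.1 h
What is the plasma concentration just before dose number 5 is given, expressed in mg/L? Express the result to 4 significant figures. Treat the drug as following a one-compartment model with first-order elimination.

0.5881 mg/L

C₀ per dose = Dose / Vd = 222 / 185 = 1.200 mg/L
k = ln2 / t½ = 0.693147 / 6.97 = 0.09945 h⁻¹
Fraction remaining after one interval: r = e^(−kτ) = e^(−0.09945 × 11.1) = 0.3316
Before dose 5, 4 doses have been given (aged 1τ, 2τ, 3τ, 4τ).
C_trough = C₀ × (r + r² + … + r^4) = C₀ × r(1−r^4)/(1−r)
        = 1.200 × 0.3316 × (1 − 0.01209) / (1 − 0.3316) = 0.5881 mg/L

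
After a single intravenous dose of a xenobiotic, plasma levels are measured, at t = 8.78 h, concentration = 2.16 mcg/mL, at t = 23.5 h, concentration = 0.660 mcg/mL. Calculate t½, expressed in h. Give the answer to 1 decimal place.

k = ln(C₁/C₂) / (t₂ − t₁) = ln(2.16/0.660) / (23.5 − 8.78)
  = 1.186 / 14.72 = 0.08057 h⁻¹
t½ = ln2 / k = 0.693147 / 0.08057 = 8.603 h

8.6 h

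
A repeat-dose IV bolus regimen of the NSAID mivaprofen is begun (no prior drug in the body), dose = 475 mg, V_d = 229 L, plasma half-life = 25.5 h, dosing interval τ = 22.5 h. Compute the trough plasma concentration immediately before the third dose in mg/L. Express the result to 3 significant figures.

C₀ per dose = Dose / Vd = 475 / 229 = 2.074 mg/L
k = ln2 / t½ = 0.693147 / 25.5 = 0.02718 h⁻¹
Fraction remaining after one interval: r = e^(−kτ) = e^(−0.02718 × 22.5) = 0.5425
Before dose 3, 2 doses have been given (aged 1τ, 2τ).
C_trough = C₀ × (r + r²) = 2.074 × (0.5425 + 0.2943) = 1.736 mg/L

1.74 mg/L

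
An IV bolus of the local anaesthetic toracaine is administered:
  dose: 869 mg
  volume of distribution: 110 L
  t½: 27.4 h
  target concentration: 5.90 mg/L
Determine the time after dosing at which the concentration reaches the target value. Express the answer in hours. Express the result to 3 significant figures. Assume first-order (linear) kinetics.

11.5 h

C₀ = Dose / Vd = 869.0 / 110 = 7.900 mg/L
k = ln2 / t½ = 0.693147 / 27.4 = 0.02530 h⁻¹
t = ln(C₀ / C) / k = ln(7.900 / 5.90) / 0.02530
  = ln(1.339) / 0.02530 = 0.2919 / 0.02530 = 11.54 h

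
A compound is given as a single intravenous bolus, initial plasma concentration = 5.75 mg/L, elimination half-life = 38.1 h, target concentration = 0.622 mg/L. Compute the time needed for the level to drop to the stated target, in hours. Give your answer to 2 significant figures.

120 h

k = ln2 / t½ = 0.693147 / 38.1 = 0.01819 h⁻¹
t = ln(C₀ / C) / k = ln(5.750 / 0.622) / 0.01819
  = ln(9.244) / 0.01819 = 2.224 / 0.01819 = 122.3 h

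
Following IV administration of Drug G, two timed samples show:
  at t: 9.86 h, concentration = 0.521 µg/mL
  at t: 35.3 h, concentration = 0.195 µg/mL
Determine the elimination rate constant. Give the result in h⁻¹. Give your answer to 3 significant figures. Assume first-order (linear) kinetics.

k = ln(C₁/C₂) / (t₂ − t₁) = ln(0.521/0.195) / (35.3 − 9.86)
  = 0.9828 / 25.44 = 0.03863 h⁻¹

0.0386 h⁻¹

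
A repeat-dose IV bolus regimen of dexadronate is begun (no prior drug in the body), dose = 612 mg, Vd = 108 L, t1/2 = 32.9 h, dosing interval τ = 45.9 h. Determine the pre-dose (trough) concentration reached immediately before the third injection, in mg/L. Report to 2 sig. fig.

3.0 mg/L

C₀ per dose = Dose / Vd = 612 / 108 = 5.667 mg/L
k = ln2 / t½ = 0.693147 / 32.9 = 0.02107 h⁻¹
Fraction remaining after one interval: r = e^(−kτ) = e^(−0.02107 × 45.9) = 0.3802
Before dose 3, 2 doses have been given (aged 1τ, 2τ).
C_trough = C₀ × (r + r²) = 5.667 × (0.3802 + 0.1446) = 2.974 mg/L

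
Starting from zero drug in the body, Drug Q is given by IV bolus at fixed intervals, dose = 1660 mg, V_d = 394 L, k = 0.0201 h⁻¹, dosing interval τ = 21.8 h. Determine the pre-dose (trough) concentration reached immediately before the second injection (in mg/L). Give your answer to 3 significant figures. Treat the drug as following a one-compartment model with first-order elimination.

C₀ per dose = Dose / Vd = 1660 / 394 = 4.213 mg/L
Fraction remaining after one interval: r = e^(−kτ) = e^(−0.02010 × 21.8) = 0.6452
Before dose 2, 1 dose has been given (aged 1τ).
C_trough = C₀ × r = 4.213 × 0.6452 = 2.718 mg/L

2.72 mg/L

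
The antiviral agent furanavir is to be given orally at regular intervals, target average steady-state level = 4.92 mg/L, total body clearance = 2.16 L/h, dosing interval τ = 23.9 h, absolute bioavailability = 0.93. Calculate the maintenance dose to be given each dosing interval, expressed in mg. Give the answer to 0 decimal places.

At steady state, F × (Dose/τ) = Css × CL.
Dose = Css × CL × τ / F = 4.92 × 2.160 × 23.9 / 0.93 = 273.1 mg

273 mg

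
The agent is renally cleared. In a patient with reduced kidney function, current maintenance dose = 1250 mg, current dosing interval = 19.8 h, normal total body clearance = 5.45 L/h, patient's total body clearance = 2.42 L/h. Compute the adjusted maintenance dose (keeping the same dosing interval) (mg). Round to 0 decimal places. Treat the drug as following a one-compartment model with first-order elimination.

To keep the same average steady-state level, dosing rate must scale with clearance.
CL ratio = 2.42 / 5.45 = 0.4440
New dose (same interval) = 1250 × 0.4440 = 555.0 mg

555 mg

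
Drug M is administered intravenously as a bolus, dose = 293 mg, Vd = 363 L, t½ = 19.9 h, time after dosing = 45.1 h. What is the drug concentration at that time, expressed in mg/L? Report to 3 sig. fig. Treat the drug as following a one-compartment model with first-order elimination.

0.168 mg/L

C₀ = Dose / Vd = 293.0 / 363 = 0.8072 mg/L
k = ln2 / t½ = 0.693147 / 19.9 = 0.03483 h⁻¹
C = C₀ · e^(−k·t) = 0.8072 × e^(−0.03483 × 45.1)
  = 0.8072 × 0.2079 = 0.1678 mg/L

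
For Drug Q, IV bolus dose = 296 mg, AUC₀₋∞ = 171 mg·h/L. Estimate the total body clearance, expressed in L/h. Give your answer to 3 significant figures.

1.73 L/h

CL = Dose / AUC = 296 / 171 = 1.731 L/h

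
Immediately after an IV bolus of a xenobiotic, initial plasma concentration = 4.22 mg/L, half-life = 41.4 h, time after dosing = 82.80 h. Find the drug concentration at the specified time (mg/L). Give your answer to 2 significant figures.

1.1 mg/L

k = ln2 / t½ = 0.693147 / 41.4 = 0.01674 h⁻¹
t / t½ = 82.80 / 41.4 = 2 half-lives
C = C₀ × (1/2)^2 = 4.220 × 0.2500 = 1.055 mg/L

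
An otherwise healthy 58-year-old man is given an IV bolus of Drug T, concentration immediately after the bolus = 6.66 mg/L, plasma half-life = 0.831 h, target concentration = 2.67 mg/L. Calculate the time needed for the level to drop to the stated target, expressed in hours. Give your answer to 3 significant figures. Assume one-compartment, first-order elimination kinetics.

k = ln2 / t½ = 0.693147 / 0.831 = 0.8341 h⁻¹
t = ln(C₀ / C) / k = ln(6.660 / 2.67) / 0.8341
  = ln(2.494) / 0.8341 = 0.9139 / 0.8341 = 1.096 h

1.10 h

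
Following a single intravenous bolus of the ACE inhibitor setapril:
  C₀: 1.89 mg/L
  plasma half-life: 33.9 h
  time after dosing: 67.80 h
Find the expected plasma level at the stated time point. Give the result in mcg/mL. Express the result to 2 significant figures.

k = ln2 / t½ = 0.693147 / 33.9 = 0.02045 h⁻¹
t / t½ = 67.80 / 33.9 = 2 half-lives
C = C₀ × (1/2)^2 = 1.890 × 0.2500 = 0.4725 mg/L
(0.4725 mg/L = 0.4725 mcg/mL)

0.47 mcg/mL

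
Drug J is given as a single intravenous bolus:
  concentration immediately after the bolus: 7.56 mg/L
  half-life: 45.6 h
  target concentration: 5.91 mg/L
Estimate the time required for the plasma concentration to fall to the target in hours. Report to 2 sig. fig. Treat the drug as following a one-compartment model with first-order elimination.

k = ln2 / t½ = 0.693147 / 45.6 = 0.01520 h⁻¹
t = ln(C₀ / C) / k = ln(7.560 / 5.91) / 0.01520
  = ln(1.279) / 0.01520 = 0.2461 / 0.01520 = 16.19 h

16 h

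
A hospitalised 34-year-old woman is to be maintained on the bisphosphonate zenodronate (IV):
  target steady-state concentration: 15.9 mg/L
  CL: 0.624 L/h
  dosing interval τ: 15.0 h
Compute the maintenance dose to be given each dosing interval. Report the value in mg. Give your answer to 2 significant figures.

150 mg

At steady state, Dose/τ = Css × CL.
Dose = Css × CL × τ = 15.9 × 0.6240 × 15.0 = 148.8 mg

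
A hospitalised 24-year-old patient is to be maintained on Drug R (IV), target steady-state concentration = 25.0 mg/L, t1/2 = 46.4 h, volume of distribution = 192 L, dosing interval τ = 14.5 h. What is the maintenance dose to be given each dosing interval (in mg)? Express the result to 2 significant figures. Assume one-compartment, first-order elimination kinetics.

1000 mg

k = ln2 / t½ = 0.693147 / 46.4 = 0.01494 h⁻¹
CL = k × Vd = 0.01494 × 192 = 2.868 L/h
At steady state, Dose/τ = Css × CL.
Dose = Css × CL × τ = 25.0 × 2.868 × 14.5 = 1040 mg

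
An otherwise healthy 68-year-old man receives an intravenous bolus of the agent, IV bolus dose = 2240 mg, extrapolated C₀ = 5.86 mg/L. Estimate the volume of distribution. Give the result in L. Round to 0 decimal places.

382 L

Vd = Dose / C₀ = 2240 / 5.86 = 382.3 L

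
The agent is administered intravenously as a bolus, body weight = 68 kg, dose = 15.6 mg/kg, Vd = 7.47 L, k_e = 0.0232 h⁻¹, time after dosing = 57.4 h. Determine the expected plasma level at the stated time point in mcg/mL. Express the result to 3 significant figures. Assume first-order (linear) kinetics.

37.5 mcg/mL

Total dose = 15.6 × 68 = 1061 mg
C₀ = Dose / Vd = 1061 / 7.47 = 142.0 mg/L
C = C₀ · e^(−k·t) = 142.0 × e^(−0.02320 × 57.4)
  = 142.0 × 0.2640 = 37.49 mg/L
(37.49 mg/L = 37.49 mcg/mL)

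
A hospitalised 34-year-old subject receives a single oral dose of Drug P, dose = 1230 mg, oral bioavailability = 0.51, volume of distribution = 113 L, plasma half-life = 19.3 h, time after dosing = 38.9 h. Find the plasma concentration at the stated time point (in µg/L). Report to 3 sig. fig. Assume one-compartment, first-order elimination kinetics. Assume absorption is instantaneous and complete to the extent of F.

Amount reaching circulation = F × Dose = 0.51 × 1230 = 627.3 mg
C₀ = F·Dose / Vd = 627.3 / 113 = 5.551 mg/L
k = ln2 / t½ = 0.693147 / 19.3 = 0.03591 h⁻¹
C = C₀ · e^(−k·t) = 5.551 × e^(−0.03591 × 38.9)
  = 5.551 × 0.2474 = 1.373 mg/L
Convert: 1.373 mg/L × 1000 = 1373 µg/L

1370 µg/L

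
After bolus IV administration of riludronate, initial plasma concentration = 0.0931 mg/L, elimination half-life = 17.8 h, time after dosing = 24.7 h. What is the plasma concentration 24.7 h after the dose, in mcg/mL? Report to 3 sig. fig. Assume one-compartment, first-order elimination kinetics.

0.0356 mcg/mL

k = ln2 / t½ = 0.693147 / 17.8 = 0.03894 h⁻¹
C = C₀ · e^(−k·t) = 0.09310 × e^(−0.03894 × 24.7)
  = 0.09310 × 0.3822 = 0.03558 mg/L
(0.03558 mg/L = 0.03558 mcg/mL)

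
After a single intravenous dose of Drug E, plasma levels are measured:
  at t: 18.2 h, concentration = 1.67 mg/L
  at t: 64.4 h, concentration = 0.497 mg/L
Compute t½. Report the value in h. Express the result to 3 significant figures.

k = ln(C₁/C₂) / (t₂ − t₁) = ln(1.67/0.497) / (64.4 − 18.2)
  = 1.212 / 46.20 = 0.02623 h⁻¹
t½ = ln2 / k = 0.693147 / 0.02623 = 26.43 h

26.4 h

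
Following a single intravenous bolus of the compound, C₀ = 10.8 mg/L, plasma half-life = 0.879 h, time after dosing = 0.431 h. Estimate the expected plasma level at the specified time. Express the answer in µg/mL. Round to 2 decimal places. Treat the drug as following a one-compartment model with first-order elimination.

7.69 µg/mL

k = ln2 / t½ = 0.693147 / 0.879 = 0.7886 h⁻¹
C = C₀ · e^(−k·t) = 10.80 × e^(−0.7886 × 0.431)
  = 10.80 × 0.7119 = 7.689 mg/L
(7.689 mg/L = 7.689 µg/mL)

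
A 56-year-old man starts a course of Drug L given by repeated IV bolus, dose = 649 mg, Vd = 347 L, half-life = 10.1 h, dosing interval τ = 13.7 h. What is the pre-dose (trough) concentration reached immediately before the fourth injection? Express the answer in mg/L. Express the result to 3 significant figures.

C₀ per dose = Dose / Vd = 649 / 347 = 1.870 mg/L
k = ln2 / t½ = 0.693147 / 10.1 = 0.06863 h⁻¹
Fraction remaining after one interval: r = e^(−kτ) = e^(−0.06863 × 13.7) = 0.3905
Before dose 4, 3 doses have been given (aged 1τ, 2τ, 3τ).
C_trough = C₀ × (r + r² + … + r^3) = C₀ × r(1−r^3)/(1−r)
        = 1.870 × 0.3905 × (1 − 0.05955) / (1 − 0.3905) = 1.127 mg/L

1.13 mg/L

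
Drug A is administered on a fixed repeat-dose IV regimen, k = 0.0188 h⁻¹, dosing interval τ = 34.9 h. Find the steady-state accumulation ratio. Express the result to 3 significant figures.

2.08

e^(−kτ) = e^(−0.01880 × 34.9) = 0.5189
Accumulation ratio R = 1 / (1 − e^(−kτ)) = 1 / (1 − 0.5189) = 2.079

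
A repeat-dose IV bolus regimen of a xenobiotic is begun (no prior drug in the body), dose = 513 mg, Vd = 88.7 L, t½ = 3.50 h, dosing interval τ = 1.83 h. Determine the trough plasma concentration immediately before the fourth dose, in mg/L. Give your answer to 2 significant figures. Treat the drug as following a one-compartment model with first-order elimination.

8.8 mg/L

C₀ per dose = Dose / Vd = 513 / 88.7 = 5.784 mg/L
k = ln2 / t½ = 0.693147 / 3.50 = 0.1980 h⁻¹
Fraction remaining after one interval: r = e^(−kτ) = e^(−0.1980 × 1.83) = 0.6960
Before dose 4, 3 doses have been given (aged 1τ, 2τ, 3τ).
C_trough = C₀ × (r + r² + … + r^3) = C₀ × r(1−r^3)/(1−r)
        = 5.784 × 0.6960 × (1 − 0.3372) / (1 − 0.6960) = 8.777 mg/L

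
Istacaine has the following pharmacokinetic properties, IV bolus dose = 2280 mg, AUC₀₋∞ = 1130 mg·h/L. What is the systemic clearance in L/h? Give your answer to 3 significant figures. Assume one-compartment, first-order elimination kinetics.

2.02 L/h

CL = Dose / AUC = 2280 / 1130 = 2.018 L/h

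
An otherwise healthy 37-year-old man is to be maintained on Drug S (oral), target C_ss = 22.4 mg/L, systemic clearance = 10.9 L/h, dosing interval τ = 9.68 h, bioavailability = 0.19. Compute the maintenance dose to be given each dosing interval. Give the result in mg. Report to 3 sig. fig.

12400 mg

At steady state, F × (Dose/τ) = Css × CL.
Dose = Css × CL × τ / F = 22.4 × 10.90 × 9.68 / 0.19 = 12440 mg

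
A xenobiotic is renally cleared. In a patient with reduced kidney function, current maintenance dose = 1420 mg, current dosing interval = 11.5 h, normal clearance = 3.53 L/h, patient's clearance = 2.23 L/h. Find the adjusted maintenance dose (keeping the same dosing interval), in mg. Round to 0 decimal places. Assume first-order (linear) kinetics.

To keep the same average steady-state level, dosing rate must scale with clearance.
CL ratio = 2.23 / 3.53 = 0.6317
New dose (same interval) = 1420 × 0.6317 = 897.0 mg

897 mg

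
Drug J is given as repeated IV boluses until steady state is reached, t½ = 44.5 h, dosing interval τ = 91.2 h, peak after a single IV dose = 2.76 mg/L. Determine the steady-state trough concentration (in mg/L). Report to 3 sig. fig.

0.879 mg/L

k = ln2 / t½ = 0.693147 / 44.5 = 0.01558 h⁻¹
e^(−kτ) = e^(−0.01558 × 91.2) = 0.2415
Accumulation ratio R = 1 / (1 − e^(−kτ)) = 1 / (1 − 0.2415) = 1.318
Steady-state trough = C₀ × R × e^(−kτ) = 2.76 × 1.318 × 0.2415 = 0.8785 mg/L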